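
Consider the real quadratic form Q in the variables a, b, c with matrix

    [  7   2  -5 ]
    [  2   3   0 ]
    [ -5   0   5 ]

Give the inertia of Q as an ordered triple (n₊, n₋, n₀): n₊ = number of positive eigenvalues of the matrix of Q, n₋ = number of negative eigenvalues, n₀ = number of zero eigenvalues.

(3, 0, 0)

Congruent diagonalization of A (simultaneous row and column reduction) yields pivots 7, 17/7, 10/17.
That gives 3 positive pivots.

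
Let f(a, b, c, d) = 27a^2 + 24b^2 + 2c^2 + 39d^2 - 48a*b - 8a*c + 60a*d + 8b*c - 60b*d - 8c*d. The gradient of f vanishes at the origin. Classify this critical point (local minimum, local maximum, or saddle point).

local minimum

The Hessian at the origin is H = [[54, -48, -8, 60], [-48, 48, 8, -60], [-8, 8, 4, -8], [60, -60, -8, 78]].
Applying the same elementary operations to the rows and columns of H produces a congruent diagonal matrix with entries 54, 16/3, 8/3, 3/2.
So there are 4 positive pivots.
H is positive definite, so the origin is a strict local minimum.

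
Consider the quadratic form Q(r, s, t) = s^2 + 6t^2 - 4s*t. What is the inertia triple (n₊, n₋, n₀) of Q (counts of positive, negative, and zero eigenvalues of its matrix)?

The associated matrix is A = [[0, 0, 0], [0, 1, -2], [0, -2, 6]].
Applying the same elementary operations to the rows and columns of A produces a congruent diagonal matrix with entries 0, 1, 2.
So there are 2 positive, 1 zero pivots.

(2, 0, 1)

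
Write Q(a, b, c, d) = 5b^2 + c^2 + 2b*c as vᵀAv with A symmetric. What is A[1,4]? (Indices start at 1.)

0

The coefficient of a·d in Q is 0. For a symmetric A this equals A[1,4] + A[4,1] = 2·A[1,4].
So A[1,4] = 0/2 = 0.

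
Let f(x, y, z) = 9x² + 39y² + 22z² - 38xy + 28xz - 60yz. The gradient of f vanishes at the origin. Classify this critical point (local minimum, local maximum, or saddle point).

The Hessian at the origin is H = [[18, -38, 28], [-38, 78, -60], [28, -60, 44]].
Congruent diagonalization of H (simultaneous row and column reduction) yields pivots 18, -20/9, 4/5.
So there are 2 positive, 1 negative pivots.
H is indefinite, so the origin is a saddle point.

saddle point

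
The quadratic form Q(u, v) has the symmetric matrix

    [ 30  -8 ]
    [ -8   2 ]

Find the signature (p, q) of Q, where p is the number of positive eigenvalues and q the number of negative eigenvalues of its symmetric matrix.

Applying the same elementary operations to the rows and columns of A produces a congruent diagonal matrix with entries 30, -2/15.
That gives 1 positive, 1 negative pivots.

(1, 1)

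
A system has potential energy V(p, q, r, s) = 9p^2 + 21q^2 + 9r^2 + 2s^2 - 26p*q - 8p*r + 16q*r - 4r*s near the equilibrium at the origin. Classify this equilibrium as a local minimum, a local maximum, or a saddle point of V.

local minimum

The Hessian at the origin is H = [[18, -26, -8, 0], [-26, 42, 16, 0], [-8, 16, 18, -4], [0, 0, -4, 4]].
Congruent diagonalization of H (simultaneous row and column reduction) yields pivots 18, 40/9, 10, 12/5.
Counting signs: 4 positive.
H is positive definite, so the origin is a strict local minimum.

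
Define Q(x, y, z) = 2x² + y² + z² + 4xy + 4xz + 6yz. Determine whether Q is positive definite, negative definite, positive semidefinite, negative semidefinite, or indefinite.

Write A = [[2, 2, 2], [2, 1, 3], [2, 3, 1]].
Congruent diagonalization of A (simultaneous row and column reduction) yields pivots 2, -1, 0.
That gives 1 positive, 1 negative, 1 zero pivots.
Hence Q is indefinite.

indefinite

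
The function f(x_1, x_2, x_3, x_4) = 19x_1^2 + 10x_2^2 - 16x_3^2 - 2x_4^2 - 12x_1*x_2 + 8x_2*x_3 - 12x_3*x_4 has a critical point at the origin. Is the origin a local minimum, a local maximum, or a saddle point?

The Hessian at the origin is H = [[38, -12, 0, 0], [-12, 20, 8, 0], [0, 8, -32, -12], [0, 0, -12, -4]].
Row-reducing H symmetrically gives the diagonal entries 38, 308/19, -2768/77, 1/173.
Counting signs: 3 positive, 1 negative.
H is indefinite, so the origin is a saddle point.

saddle point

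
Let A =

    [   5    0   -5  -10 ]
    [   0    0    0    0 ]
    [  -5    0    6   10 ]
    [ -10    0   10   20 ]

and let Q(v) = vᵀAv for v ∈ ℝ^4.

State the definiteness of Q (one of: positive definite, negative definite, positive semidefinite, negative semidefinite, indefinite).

positive semidefinite

Symmetric row and column elimination reduces A to a congruent diagonal form with pivots 5, 0, 1, 0.
That gives 2 positive, 2 zero pivots.
Hence Q is positive semidefinite.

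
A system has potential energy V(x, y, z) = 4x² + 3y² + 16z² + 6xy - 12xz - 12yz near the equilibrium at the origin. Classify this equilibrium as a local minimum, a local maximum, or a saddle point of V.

local minimum

The Hessian at the origin is H = [[8, 6, -12], [6, 6, -12], [-12, -12, 32]].
Row-reducing H symmetrically gives the diagonal entries 8, 3/2, 8.
So there are 3 positive pivots.
H is positive definite, so the origin is a strict local minimum.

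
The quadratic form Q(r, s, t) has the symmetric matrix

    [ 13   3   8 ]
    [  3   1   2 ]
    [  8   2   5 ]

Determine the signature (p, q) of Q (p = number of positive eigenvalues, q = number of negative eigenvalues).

Congruent diagonalization of A (simultaneous row and column reduction) yields pivots 13, 4/13, 0.
Counting signs: 2 positive, 1 zero.

(2, 0)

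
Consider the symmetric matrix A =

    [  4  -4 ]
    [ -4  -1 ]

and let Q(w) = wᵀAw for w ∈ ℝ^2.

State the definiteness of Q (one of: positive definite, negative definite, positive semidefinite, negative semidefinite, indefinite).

indefinite

Applying the same elementary operations to the rows and columns of A produces a congruent diagonal matrix with entries 4, -5.
That gives 1 positive, 1 negative pivots.
Hence Q is indefinite.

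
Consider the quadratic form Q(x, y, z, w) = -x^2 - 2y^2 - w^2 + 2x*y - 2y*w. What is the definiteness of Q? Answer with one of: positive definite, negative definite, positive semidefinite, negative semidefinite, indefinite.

negative semidefinite

The symmetric matrix is A = [[-1, 1, 0, 0], [1, -2, 0, -1], [0, 0, 0, 0], [0, -1, 0, -1]].
Congruent diagonalization of A (simultaneous row and column reduction) yields pivots -1, -1, 0, 0.
That gives 2 negative, 2 zero pivots.
Hence Q is negative semidefinite.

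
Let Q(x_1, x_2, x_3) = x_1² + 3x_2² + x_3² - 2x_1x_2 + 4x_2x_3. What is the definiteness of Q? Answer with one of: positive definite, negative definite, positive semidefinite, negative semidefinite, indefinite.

The associated matrix is A = [[1, -1, 0], [-1, 3, 2], [0, 2, 1]].
An LDLᵀ factorisation of A has diagonal entries 1, 2, -1.
Counting signs: 2 positive, 1 negative.
Hence Q is indefinite.

indefinite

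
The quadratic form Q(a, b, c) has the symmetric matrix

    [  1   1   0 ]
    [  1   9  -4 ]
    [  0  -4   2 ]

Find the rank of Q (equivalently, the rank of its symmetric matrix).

Congruent diagonalization of A (simultaneous row and column reduction) yields pivots 1, 8, 0.
So there are 2 positive, 1 zero pivots.
The rank is the number of nonzero pivots: 2.

2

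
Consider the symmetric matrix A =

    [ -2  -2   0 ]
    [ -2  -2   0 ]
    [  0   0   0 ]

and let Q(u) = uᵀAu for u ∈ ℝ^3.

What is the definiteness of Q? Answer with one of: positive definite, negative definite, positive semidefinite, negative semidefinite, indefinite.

negative semidefinite

Row-reducing A symmetrically gives the diagonal entries -2, 0, 0.
So there are 1 negative, 2 zero pivots.
Hence Q is negative semidefinite.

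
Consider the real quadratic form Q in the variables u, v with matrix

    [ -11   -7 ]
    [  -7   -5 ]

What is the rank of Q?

2

An LDLᵀ factorisation of A has diagonal entries -11, -6/11.
Counting signs: 2 negative.
The rank is the number of nonzero pivots: 2.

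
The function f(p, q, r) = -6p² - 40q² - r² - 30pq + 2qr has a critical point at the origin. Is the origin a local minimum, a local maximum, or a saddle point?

local maximum

The Hessian at the origin is H = [[-12, -30, 0], [-30, -80, 2], [0, 2, -2]].
Applying the same elementary operations to the rows and columns of H produces a congruent diagonal matrix with entries -12, -5, -6/5.
Counting signs: 3 negative.
H is negative definite, so the origin is a strict local maximum.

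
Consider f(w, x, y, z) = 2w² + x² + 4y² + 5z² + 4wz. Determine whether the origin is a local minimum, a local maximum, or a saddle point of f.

The Hessian at the origin is H = [[4, 0, 0, 4], [0, 2, 0, 0], [0, 0, 8, 0], [4, 0, 0, 10]].
An LDLᵀ factorisation of H has diagonal entries 4, 2, 8, 6.
That gives 4 positive pivots.
H is positive definite, so the origin is a strict local minimum.

local minimum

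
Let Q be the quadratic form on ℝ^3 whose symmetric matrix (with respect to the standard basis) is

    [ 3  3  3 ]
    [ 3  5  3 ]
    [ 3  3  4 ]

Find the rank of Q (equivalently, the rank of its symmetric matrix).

Congruent diagonalization of A (simultaneous row and column reduction) yields pivots 3, 2, 1.
Counting signs: 3 positive.
The rank is the number of nonzero pivots: 3.

3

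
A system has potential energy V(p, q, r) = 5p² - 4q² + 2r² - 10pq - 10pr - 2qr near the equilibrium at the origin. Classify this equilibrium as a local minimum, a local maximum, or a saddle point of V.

The Hessian at the origin is H = [[10, -10, -10], [-10, -8, -2], [-10, -2, 4]].
Congruent diagonalization of H (simultaneous row and column reduction) yields pivots 10, -18, 2.
That gives 2 positive, 1 negative pivots.
H is indefinite, so the origin is a saddle point.

saddle point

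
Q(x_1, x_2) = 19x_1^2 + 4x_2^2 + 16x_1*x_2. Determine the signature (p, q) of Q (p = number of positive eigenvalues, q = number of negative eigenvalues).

(2, 0)

Write A = [[19, 8], [8, 4]].
Applying the same elementary operations to the rows and columns of A produces a congruent diagonal matrix with entries 19, 12/19.
That gives 2 positive pivots.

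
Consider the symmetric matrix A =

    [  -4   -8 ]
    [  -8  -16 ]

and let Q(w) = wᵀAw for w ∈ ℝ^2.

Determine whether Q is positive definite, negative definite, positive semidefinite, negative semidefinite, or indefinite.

For the 2×2 matrix [[-4, -8], [-8, -16]]: det = -4·-16 − (-8)² = 0, trace = -20.
det = 0 so one eigenvalue is zero; the form is semidefinite with the sign of the trace.

negative semidefinite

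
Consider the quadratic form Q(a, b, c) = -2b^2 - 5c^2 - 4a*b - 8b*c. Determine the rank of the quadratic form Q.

The symmetric matrix is A = [[0, -2, 0], [-2, -2, -4], [0, -4, -5]].
Row reduction of A gives 3 nonzero rows, so rank A = 3.

3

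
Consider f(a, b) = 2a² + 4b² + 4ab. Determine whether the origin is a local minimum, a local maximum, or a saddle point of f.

local minimum

The Hessian at the origin is H = [[4, 4], [4, 8]].
det H = 4·8 − (4)² = 16 > 0 and H[1,1] = 4 > 0, so H is positive definite.
Therefore the origin is a local minimum.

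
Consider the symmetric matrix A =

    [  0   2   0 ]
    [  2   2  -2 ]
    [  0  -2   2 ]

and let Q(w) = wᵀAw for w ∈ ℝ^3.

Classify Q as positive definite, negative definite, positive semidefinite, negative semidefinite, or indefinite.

indefinite

A is congruent to a diagonal matrix with 2 positive, 1 negative and 0 zero entries, so Q is indefinite.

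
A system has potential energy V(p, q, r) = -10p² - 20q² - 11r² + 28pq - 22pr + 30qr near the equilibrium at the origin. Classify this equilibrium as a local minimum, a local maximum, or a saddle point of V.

The Hessian at the origin is H = [[-20, 28, -22], [28, -40, 30], [-22, 30, -22]].
Symmetric row and column elimination reduces H to a congruent diagonal form with pivots -20, -4/5, 3.
So there are 1 positive, 2 negative pivots.
H is indefinite, so the origin is a saddle point.

saddle point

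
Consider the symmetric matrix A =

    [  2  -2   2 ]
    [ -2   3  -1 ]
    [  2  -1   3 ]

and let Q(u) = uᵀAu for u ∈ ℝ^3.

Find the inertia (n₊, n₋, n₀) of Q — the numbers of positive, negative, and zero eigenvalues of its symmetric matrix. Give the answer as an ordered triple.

Congruent diagonalization of A (simultaneous row and column reduction) yields pivots 2, 1, 0.
So there are 2 positive, 1 zero pivots.

(2, 0, 1)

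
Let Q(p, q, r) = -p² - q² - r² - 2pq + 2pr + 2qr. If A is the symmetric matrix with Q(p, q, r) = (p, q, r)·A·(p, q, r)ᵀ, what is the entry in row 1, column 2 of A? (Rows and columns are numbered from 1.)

The coefficient of p·q in Q is -2. For a symmetric A this equals A[1,2] + A[2,1] = 2·A[1,2].
So A[1,2] = -2/2 = -1.

-1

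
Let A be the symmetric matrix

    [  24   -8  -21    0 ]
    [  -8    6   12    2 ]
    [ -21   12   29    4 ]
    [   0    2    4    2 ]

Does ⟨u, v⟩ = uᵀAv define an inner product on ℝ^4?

yes

Row-reducing A symmetrically gives the diagonal entries 24, 10/3, 25/8, 12/25.
So there are 4 positive pivots.
Hence Q is positive definite.
⟨·,·⟩ is an inner product exactly when A is positive definite.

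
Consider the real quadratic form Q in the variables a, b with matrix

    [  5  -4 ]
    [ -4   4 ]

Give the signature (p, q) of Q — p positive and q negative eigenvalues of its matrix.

Symmetric row and column elimination reduces A to a congruent diagonal form with pivots 5, 4/5.
So there are 2 positive pivots.

(2, 0)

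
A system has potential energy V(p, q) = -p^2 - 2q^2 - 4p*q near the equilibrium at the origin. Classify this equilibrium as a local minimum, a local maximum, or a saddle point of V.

The Hessian at the origin is H = [[-2, -4], [-4, -4]].
det H = -2·-4 − (-4)² = -8 < 0, so H is indefinite.
Therefore the origin is a saddle point.

saddle point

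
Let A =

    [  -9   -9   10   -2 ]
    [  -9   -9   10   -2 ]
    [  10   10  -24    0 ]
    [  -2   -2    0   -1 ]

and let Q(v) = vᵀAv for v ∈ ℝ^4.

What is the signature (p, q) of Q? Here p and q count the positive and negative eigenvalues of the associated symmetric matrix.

(0, 3)

Row-reducing A symmetrically gives the diagonal entries -9, 0, -116/9, -5/29.
That gives 3 negative, 1 zero pivots.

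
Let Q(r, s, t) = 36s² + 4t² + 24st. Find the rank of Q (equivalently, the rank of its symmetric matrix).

1

The associated matrix is A = [[0, 0, 0], [0, 36, 12], [0, 12, 4]].
Symmetric row and column elimination reduces A to a congruent diagonal form with pivots 0, 36, 0.
So there are 1 positive, 2 zero pivots.
The rank is the number of nonzero pivots: 1.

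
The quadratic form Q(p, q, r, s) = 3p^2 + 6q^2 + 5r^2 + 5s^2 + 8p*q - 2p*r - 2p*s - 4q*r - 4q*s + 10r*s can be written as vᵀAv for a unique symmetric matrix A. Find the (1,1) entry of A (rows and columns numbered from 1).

3

The coefficient of p^2 in Q is 3, and that is exactly A[1,1].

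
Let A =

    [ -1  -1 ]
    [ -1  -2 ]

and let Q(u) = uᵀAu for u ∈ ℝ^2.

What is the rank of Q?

2

Congruent diagonalization of A (simultaneous row and column reduction) yields pivots -1, -1.
So there are 2 negative pivots.
The rank is the number of nonzero pivots: 2.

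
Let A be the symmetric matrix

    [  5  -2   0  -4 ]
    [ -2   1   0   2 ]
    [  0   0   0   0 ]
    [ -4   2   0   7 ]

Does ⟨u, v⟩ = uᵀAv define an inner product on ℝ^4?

no

Applying the same elementary operations to the rows and columns of A produces a congruent diagonal matrix with entries 5, 1/5, 0, 3.
So there are 3 positive, 1 zero pivots.
Hence Q is positive semidefinite.
⟨·,·⟩ is an inner product exactly when A is positive definite.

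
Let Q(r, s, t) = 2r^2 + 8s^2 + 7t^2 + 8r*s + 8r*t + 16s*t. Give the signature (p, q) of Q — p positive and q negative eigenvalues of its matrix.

The symmetric matrix is A = [[2, 4, 4], [4, 8, 8], [4, 8, 7]].
Applying the same elementary operations to the rows and columns of A produces a congruent diagonal matrix with entries 2, 0, -1.
Counting signs: 1 positive, 1 negative, 1 zero.

(1, 1)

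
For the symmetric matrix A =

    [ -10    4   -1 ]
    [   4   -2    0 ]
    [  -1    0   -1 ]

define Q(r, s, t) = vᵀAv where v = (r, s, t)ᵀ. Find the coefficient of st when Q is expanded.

The coefficient of st is A[2,3] + A[3,2] = 2·0 = 0.

0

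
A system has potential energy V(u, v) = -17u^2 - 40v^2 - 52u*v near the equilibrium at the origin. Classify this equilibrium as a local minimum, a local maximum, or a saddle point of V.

local maximum

The Hessian at the origin is H = [[-34, -52], [-52, -80]].
det H = -34·-80 − (-52)² = 16 > 0 and H[1,1] = -34 < 0, so H is negative definite.
Therefore the origin is a local maximum.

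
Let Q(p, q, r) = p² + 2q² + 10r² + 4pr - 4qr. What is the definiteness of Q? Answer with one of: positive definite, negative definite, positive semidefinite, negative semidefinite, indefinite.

positive definite

The associated matrix is A = [[1, 0, 2], [0, 2, -2], [2, -2, 10]].
Row-reducing A symmetrically gives the diagonal entries 1, 2, 4.
So there are 3 positive pivots.
Hence Q is positive definite.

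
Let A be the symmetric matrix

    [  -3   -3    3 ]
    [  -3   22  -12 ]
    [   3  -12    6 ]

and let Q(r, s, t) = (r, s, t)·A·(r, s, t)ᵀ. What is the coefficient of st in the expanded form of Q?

The coefficient of st is A[2,3] + A[3,2] = 2·(-12) = -24.

-24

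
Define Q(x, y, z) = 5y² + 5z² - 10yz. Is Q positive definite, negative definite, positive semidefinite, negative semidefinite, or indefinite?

positive semidefinite

Write A = [[0, 0, 0], [0, 5, -5], [0, -5, 5]].
Row-reducing A symmetrically gives the diagonal entries 0, 5, 0.
So there are 1 positive, 2 zero pivots.
Hence Q is positive semidefinite.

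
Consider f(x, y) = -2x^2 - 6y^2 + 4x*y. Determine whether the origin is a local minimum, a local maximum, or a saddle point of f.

The Hessian at the origin is H = [[-4, 4], [4, -12]].
det H = -4·-12 − (4)² = 32 > 0 and H[1,1] = -4 < 0, so H is negative definite.
Therefore the origin is a local maximum.

local maximum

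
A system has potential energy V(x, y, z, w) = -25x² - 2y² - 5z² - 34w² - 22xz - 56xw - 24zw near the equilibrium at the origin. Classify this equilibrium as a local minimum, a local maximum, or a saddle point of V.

The Hessian at the origin is H = [[-50, 0, -22, -56], [0, -4, 0, 0], [-22, 0, -10, -24], [-56, 0, -24, -68]].
Symmetric row and column elimination reduces H to a congruent diagonal form with pivots -50, -4, -8/25, -4.
That gives 4 negative pivots.
H is negative definite, so the origin is a strict local maximum.

local maximum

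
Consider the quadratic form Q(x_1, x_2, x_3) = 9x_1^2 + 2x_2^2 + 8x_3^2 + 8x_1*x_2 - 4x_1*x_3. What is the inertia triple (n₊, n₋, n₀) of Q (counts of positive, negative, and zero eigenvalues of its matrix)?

The associated matrix is A = [[9, 4, -2], [4, 2, 0], [-2, 0, 8]].
Applying the same elementary operations to the rows and columns of A produces a congruent diagonal matrix with entries 9, 2/9, 4.
That gives 3 positive pivots.

(3, 0, 0)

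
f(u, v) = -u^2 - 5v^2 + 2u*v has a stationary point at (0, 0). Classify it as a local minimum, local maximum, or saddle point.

The Hessian at the origin is H = [[-2, 2], [2, -10]].
det H = -2·-10 − (2)² = 16 > 0 and H[1,1] = -2 < 0, so H is negative definite.
Therefore the origin is a local maximum.

local maximum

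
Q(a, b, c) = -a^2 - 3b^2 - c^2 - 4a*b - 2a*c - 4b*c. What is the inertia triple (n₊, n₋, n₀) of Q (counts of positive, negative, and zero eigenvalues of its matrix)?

(1, 1, 1)

Write A = [[-1, -2, -1], [-2, -3, -2], [-1, -2, -1]].
Symmetric row and column elimination reduces A to a congruent diagonal form with pivots -1, 1, 0.
That gives 1 positive, 1 negative, 1 zero pivots.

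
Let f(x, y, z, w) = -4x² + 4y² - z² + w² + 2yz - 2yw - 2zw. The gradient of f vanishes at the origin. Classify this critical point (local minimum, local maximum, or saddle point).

saddle point

The Hessian at the origin is H = [[-8, 0, 0, 0], [0, 8, 2, -2], [0, 2, -2, -2], [0, -2, -2, 2]].
Row-reducing H symmetrically gives the diagonal entries -8, 8, -5/2, 12/5.
Counting signs: 2 positive, 2 negative.
H is indefinite, so the origin is a saddle point.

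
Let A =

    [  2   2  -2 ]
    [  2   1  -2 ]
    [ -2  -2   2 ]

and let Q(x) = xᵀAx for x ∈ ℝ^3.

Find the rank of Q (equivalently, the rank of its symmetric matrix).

2

Applying the same elementary operations to the rows and columns of A produces a congruent diagonal matrix with entries 2, -1, 0.
So there are 1 positive, 1 negative, 1 zero pivots.
The rank is the number of nonzero pivots: 2.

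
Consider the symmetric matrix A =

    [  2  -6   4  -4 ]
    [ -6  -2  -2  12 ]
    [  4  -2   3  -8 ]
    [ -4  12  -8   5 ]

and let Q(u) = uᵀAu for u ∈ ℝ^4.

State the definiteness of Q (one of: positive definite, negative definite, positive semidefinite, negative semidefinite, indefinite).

indefinite

Symmetric row and column elimination reduces A to a congruent diagonal form with pivots 2, -20, 0, -3.
So there are 1 positive, 2 negative, 1 zero pivots.
Hence Q is indefinite.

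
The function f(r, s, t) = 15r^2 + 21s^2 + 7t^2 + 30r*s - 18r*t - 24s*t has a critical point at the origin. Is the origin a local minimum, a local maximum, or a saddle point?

local minimum

The Hessian at the origin is H = [[30, 30, -18], [30, 42, -24], [-18, -24, 14]].
An LDLᵀ factorisation of H has diagonal entries 30, 12, 1/5.
That gives 3 positive pivots.
H is positive definite, so the origin is a strict local minimum.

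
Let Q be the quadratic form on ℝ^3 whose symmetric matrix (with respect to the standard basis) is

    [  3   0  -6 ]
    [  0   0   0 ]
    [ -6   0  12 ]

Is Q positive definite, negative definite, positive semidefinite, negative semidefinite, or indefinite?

Symmetric row and column elimination reduces A to a congruent diagonal form with pivots 3, 0, 0.
Counting signs: 1 positive, 2 zero.
Hence Q is positive semidefinite.

positive semidefinite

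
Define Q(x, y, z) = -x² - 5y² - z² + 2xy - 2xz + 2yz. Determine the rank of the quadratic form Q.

The symmetric matrix is A = [[-1, 1, -1], [1, -5, 1], [-1, 1, -1]].
Symmetric row and column elimination reduces A to a congruent diagonal form with pivots -1, -4, 0.
So there are 2 negative, 1 zero pivots.
The rank is the number of nonzero pivots: 2.

2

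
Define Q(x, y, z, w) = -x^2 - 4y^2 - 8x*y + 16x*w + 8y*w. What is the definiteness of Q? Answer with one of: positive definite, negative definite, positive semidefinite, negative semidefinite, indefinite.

Write A = [[-1, -4, 0, 8], [-4, -4, 0, 4], [0, 0, 0, 0], [8, 4, 0, 0]].
Symmetric row and column elimination reduces A to a congruent diagonal form with pivots -1, 12, 0, -4/3.
So there are 1 positive, 2 negative, 1 zero pivots.
Hence Q is indefinite.

indefinite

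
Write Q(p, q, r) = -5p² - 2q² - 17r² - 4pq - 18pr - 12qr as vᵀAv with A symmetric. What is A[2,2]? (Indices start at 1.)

-2

The coefficient of q² in Q is -2, and that is exactly A[2,2].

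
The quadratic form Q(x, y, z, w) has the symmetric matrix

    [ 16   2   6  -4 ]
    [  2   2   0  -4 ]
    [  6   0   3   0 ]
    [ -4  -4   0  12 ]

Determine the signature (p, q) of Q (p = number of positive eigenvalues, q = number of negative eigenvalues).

(4, 0)

Applying the same elementary operations to the rows and columns of A produces a congruent diagonal matrix with entries 16, 7/4, 3/7, 4.
So there are 4 positive pivots.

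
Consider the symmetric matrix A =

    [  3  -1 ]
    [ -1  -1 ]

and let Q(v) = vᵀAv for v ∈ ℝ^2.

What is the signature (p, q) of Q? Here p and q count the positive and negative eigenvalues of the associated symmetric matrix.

Applying the same elementary operations to the rows and columns of A produces a congruent diagonal matrix with entries 3, -4/3.
Counting signs: 1 positive, 1 negative.

(1, 1)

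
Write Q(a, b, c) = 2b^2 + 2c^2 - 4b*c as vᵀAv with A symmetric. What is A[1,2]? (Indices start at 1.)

0

The coefficient of a·b in Q is 0. For a symmetric A this equals A[1,2] + A[2,1] = 2·A[1,2].
So A[1,2] = 0/2 = 0.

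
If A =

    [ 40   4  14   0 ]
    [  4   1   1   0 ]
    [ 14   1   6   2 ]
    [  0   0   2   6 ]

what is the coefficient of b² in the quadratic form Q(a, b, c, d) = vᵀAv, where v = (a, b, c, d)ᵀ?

The coefficient of b² is the diagonal entry A[2,2] = 1.

1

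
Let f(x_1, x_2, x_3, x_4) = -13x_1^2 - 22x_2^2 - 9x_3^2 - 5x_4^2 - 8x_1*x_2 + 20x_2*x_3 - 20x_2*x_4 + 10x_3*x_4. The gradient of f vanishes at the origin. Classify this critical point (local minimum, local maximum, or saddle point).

The Hessian at the origin is H = [[-26, -8, 0, 0], [-8, -44, 20, -20], [0, 20, -18, 10], [0, -20, 10, -10]].
Congruent diagonalization of H (simultaneous row and column reduction) yields pivots -26, -540/13, -226/27, -40/113.
Counting signs: 4 negative.
H is negative definite, so the origin is a strict local maximum.

local maximum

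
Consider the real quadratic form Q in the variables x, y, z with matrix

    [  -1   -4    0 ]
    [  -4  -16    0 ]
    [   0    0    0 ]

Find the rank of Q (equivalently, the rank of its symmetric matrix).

Congruent diagonalization of A (simultaneous row and column reduction) yields pivots -1, 0, 0.
So there are 1 negative, 2 zero pivots.
The rank is the number of nonzero pivots: 1.

1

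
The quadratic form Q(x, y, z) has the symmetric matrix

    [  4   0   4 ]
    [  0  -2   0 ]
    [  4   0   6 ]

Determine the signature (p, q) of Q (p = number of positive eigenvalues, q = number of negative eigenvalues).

(2, 1)

Symmetric row and column elimination reduces A to a congruent diagonal form with pivots 4, -2, 2.
So there are 2 positive, 1 negative pivots.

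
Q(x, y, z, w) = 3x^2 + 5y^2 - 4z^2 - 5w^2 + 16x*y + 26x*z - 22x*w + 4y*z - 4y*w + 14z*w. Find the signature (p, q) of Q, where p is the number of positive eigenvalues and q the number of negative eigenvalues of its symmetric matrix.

(3, 1)

Write A = [[3, 8, 13, -11], [8, 5, 2, -2], [13, 2, -4, 7], [-11, -2, 7, -5]].
Symmetric row and column elimination reduces A to a congruent diagonal form with pivots 3, -49/3, 5, 20/49.
Counting signs: 3 positive, 1 negative.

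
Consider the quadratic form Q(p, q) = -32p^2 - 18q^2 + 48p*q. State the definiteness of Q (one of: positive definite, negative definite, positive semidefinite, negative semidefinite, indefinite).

negative semidefinite

The symmetric matrix of Q is [[-32, 24], [24, -18]].
For the 2×2 matrix [[-32, 24], [24, -18]]: det = -32·-18 − (24)² = 0, trace = -50.
det = 0 so one eigenvalue is zero; the form is semidefinite with the sign of the trace.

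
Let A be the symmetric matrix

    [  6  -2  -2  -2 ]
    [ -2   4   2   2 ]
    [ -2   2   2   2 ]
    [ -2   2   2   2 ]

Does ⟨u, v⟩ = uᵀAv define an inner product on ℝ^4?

no

Congruent diagonalization of A (simultaneous row and column reduction) yields pivots 6, 10/3, 4/5, 0.
Counting signs: 3 positive, 1 zero.
Hence Q is positive semidefinite.
⟨·,·⟩ is an inner product exactly when A is positive definite.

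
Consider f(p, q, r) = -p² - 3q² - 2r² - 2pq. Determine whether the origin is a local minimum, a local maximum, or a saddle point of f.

local maximum

The Hessian at the origin is H = [[-2, -2, 0], [-2, -6, 0], [0, 0, -4]].
An LDLᵀ factorisation of H has diagonal entries -2, -4, -4.
So there are 3 negative pivots.
H is negative definite, so the origin is a strict local maximum.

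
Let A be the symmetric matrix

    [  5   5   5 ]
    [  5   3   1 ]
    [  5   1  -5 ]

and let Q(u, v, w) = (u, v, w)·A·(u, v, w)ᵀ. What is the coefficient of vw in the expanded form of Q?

2

The coefficient of vw is A[2,3] + A[3,2] = 2·1 = 2.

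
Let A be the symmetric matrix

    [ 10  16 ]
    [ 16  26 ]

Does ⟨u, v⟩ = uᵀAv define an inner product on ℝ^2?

yes

Symmetric row and column elimination reduces A to a congruent diagonal form with pivots 10, 2/5.
Counting signs: 2 positive.
Hence Q is positive definite.
⟨·,·⟩ is an inner product exactly when A is positive definite.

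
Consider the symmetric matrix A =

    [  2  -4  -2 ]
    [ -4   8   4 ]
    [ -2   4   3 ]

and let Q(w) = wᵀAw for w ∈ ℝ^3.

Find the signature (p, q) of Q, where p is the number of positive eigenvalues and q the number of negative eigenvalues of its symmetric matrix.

Applying the same elementary operations to the rows and columns of A produces a congruent diagonal matrix with entries 2, 0, 1.
Counting signs: 2 positive, 1 zero.

(2, 0)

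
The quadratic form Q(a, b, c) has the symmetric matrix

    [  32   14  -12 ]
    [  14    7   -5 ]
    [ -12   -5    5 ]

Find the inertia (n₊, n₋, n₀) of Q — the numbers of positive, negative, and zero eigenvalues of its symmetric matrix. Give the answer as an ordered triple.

(3, 0, 0)

Row-reducing A symmetrically gives the diagonal entries 32, 7/8, 3/7.
That gives 3 positive pivots.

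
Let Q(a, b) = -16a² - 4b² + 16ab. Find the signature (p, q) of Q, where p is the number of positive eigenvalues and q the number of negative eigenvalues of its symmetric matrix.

The associated matrix is A = [[-16, 8], [8, -4]].
Symmetric row and column elimination reduces A to a congruent diagonal form with pivots -16, 0.
So there are 1 negative, 1 zero pivots.

(0, 1)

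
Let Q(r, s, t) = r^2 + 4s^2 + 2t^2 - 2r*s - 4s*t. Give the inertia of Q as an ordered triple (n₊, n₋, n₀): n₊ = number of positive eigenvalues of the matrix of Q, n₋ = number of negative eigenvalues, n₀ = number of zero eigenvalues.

The symmetric matrix is A = [[1, -1, 0], [-1, 4, -2], [0, -2, 2]].
An LDLᵀ factorisation of A has diagonal entries 1, 3, 2/3.
That gives 3 positive pivots.

(3, 0, 0)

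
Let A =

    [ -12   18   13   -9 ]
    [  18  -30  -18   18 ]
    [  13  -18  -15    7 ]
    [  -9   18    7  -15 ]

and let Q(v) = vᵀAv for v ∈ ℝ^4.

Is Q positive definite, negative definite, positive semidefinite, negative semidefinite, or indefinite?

negative semidefinite

Applying the same elementary operations to the rows and columns of A produces a congruent diagonal matrix with entries -12, -3, -1/6, 0.
That gives 3 negative, 1 zero pivots.
Hence Q is negative semidefinite.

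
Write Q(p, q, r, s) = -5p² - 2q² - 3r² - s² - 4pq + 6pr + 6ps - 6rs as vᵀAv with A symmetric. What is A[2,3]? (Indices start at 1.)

0

The coefficient of q·r in Q is 0. For a symmetric A this equals A[2,3] + A[3,2] = 2·A[2,3].
So A[2,3] = 0/2 = 0.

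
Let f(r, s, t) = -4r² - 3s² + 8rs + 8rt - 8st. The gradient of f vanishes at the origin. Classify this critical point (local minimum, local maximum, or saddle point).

The Hessian at the origin is H = [[-8, 8, 8], [8, -6, -8], [8, -8, 0]].
Row-reducing H symmetrically gives the diagonal entries -8, 2, 8.
So there are 2 positive, 1 negative pivots.
H is indefinite, so the origin is a saddle point.

saddle point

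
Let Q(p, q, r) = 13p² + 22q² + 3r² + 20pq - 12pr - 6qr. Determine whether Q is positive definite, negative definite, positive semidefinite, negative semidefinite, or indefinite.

positive definite

The symmetric matrix of Q is A = [[13, 10, -6], [10, 22, -3], [-6, -3, 3]].
Leading principal minors: Δ_1 = 13, Δ_2 = 186, Δ_3 = 9.
All leading principal minors are positive, so by Sylvester's criterion Q is positive definite.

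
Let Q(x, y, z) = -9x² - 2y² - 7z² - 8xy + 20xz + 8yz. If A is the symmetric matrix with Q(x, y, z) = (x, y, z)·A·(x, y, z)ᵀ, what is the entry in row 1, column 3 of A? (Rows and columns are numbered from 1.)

10

The coefficient of x·z in Q is 20. For a symmetric A this equals A[1,3] + A[3,1] = 2·A[1,3].
So A[1,3] = 20/2 = 10.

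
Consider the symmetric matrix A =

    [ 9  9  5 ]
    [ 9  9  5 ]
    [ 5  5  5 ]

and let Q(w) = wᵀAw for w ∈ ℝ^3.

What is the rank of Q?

Applying the same elementary operations to the rows and columns of A produces a congruent diagonal matrix with entries 9, 0, 20/9.
That gives 2 positive, 1 zero pivots.
The rank is the number of nonzero pivots: 2.

2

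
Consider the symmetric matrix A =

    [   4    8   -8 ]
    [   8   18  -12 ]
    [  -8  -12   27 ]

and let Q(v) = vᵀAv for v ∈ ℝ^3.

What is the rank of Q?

3

Congruent diagonalization of A (simultaneous row and column reduction) yields pivots 4, 2, 3.
That gives 3 positive pivots.
The rank is the number of nonzero pivots: 3.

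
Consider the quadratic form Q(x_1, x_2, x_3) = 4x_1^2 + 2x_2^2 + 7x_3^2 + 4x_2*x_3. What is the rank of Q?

The symmetric matrix is A = [[4, 0, 0], [0, 2, 2], [0, 2, 7]].
Symmetric row and column elimination reduces A to a congruent diagonal form with pivots 4, 2, 5.
That gives 3 positive pivots.
The rank is the number of nonzero pivots: 3.

3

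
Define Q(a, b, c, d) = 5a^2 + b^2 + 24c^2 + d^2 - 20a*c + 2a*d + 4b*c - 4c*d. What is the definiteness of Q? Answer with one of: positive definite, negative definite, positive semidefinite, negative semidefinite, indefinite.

positive semidefinite

The symmetric matrix is A = [[5, 0, -10, 1], [0, 1, 2, 0], [-10, 2, 24, -2], [1, 0, -2, 1]].
Congruent diagonalization of A (simultaneous row and column reduction) yields pivots 5, 1, 0, 4/5.
That gives 3 positive, 1 zero pivots.
Hence Q is positive semidefinite.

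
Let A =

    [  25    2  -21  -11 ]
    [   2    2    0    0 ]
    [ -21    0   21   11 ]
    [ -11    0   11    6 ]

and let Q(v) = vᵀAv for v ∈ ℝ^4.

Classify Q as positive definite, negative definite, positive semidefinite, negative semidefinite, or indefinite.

positive definite

Congruent diagonalization of A (simultaneous row and column reduction) yields pivots 25, 46/25, 42/23, 5/21.
Counting signs: 4 positive.
Hence Q is positive definite.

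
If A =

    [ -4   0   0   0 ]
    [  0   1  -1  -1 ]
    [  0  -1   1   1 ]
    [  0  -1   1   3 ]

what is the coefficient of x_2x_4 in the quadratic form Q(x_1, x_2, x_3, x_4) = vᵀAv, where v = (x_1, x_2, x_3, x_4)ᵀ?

The coefficient of x_2x_4 is A[2,4] + A[4,2] = 2·(-1) = -2.

-2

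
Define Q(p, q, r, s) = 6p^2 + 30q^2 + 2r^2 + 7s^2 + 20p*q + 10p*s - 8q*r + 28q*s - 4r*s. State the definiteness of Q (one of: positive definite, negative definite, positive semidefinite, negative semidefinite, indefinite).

The symmetric matrix of Q is A = [[6, 10, 0, 5], [10, 30, -4, 14], [0, -4, 2, -2], [5, 14, -2, 7]].
Leading principal minors: Δ_1 = 6, Δ_2 = 80, Δ_3 = 64, Δ_4 = 20.
All leading principal minors are positive, so by Sylvester's criterion Q is positive definite.

positive definite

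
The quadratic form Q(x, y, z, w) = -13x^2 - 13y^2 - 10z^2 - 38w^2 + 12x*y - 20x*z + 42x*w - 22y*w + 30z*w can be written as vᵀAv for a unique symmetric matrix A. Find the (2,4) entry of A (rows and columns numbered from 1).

The coefficient of y·w in Q is -22. For a symmetric A this equals A[2,4] + A[4,2] = 2·A[2,4].
So A[2,4] = -22/2 = -11.

-11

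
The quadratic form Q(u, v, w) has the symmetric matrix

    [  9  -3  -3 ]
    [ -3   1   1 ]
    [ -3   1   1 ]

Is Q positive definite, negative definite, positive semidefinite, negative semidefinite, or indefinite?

positive semidefinite

Symmetric row and column elimination reduces A to a congruent diagonal form with pivots 9, 0, 0.
So there are 1 positive, 2 zero pivots.
Hence Q is positive semidefinite.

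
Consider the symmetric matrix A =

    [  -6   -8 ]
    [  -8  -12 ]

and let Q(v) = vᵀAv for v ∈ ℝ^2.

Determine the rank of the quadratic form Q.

2

Row-reducing A symmetrically gives the diagonal entries -6, -4/3.
So there are 2 negative pivots.
The rank is the number of nonzero pivots: 2.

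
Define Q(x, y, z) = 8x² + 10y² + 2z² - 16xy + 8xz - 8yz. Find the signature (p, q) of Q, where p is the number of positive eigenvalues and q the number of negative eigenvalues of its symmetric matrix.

(2, 0)

Write A = [[8, -8, 4], [-8, 10, -4], [4, -4, 2]].
Congruent diagonalization of A (simultaneous row and column reduction) yields pivots 8, 2, 0.
That gives 2 positive, 1 zero pivots.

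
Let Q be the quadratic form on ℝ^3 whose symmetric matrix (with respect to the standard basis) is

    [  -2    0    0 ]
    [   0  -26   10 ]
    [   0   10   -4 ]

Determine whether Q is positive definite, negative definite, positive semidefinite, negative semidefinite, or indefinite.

Leading principal minors: Δ_1 = -2, Δ_2 = 52, Δ_3 = -8.
The signs alternate starting with Δ_1 < 0, so by Sylvester's criterion Q is negative definite.

negative definite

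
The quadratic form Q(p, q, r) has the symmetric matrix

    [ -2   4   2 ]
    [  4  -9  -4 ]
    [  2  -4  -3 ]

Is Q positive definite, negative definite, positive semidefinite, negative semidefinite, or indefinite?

negative definite

Row-reducing A symmetrically gives the diagonal entries -2, -1, -1.
Counting signs: 3 negative.
Hence Q is negative definite.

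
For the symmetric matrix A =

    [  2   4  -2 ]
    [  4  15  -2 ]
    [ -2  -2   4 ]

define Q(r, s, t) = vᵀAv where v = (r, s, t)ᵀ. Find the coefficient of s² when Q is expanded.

15

The coefficient of s² is the diagonal entry A[2,2] = 15.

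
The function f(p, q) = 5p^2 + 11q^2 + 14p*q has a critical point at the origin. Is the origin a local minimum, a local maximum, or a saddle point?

The Hessian at the origin is H = [[10, 14], [14, 22]].
det H = 10·22 − (14)² = 24 > 0 and H[1,1] = 10 > 0, so H is positive definite.
Therefore the origin is a local minimum.

local minimum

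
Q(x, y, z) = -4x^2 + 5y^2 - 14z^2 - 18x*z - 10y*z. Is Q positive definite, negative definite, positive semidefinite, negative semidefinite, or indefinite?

The symmetric matrix is A = [[-4, 0, -9], [0, 5, -5], [-9, -5, -14]].
Congruent diagonalization of A (simultaneous row and column reduction) yields pivots -4, 5, 5/4.
That gives 2 positive, 1 negative pivots.
Hence Q is indefinite.

indefinite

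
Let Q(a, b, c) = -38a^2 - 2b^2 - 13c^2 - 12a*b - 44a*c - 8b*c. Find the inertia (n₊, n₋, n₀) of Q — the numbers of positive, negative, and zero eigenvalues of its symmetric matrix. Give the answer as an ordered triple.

(0, 2, 1)

Write A = [[-38, -6, -22], [-6, -2, -4], [-22, -4, -13]].
Row-reducing A symmetrically gives the diagonal entries -38, -20/19, 0.
Counting signs: 2 negative, 1 zero.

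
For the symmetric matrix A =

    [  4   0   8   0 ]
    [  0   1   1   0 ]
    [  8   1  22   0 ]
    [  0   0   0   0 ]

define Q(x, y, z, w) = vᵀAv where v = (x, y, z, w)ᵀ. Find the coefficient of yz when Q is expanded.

The coefficient of yz is A[2,3] + A[3,2] = 2·1 = 2.

2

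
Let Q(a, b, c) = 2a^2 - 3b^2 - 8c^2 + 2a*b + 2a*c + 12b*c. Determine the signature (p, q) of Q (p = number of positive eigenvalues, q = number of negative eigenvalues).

(2, 1)

The associated matrix is A = [[2, 1, 1], [1, -3, 6], [1, 6, -8]].
Symmetric row and column elimination reduces A to a congruent diagonal form with pivots 2, -7/2, 1/7.
That gives 2 positive, 1 negative pivots.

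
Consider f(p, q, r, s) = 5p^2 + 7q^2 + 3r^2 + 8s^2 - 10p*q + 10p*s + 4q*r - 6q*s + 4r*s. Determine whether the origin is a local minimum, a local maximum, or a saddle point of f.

The Hessian at the origin is H = [[10, -10, 0, 10], [-10, 14, 4, -6], [0, 4, 6, 4], [10, -6, 4, 16]].
An LDLᵀ factorisation of H has diagonal entries 10, 4, 2, 2.
That gives 4 positive pivots.
H is positive definite, so the origin is a strict local minimum.

local minimum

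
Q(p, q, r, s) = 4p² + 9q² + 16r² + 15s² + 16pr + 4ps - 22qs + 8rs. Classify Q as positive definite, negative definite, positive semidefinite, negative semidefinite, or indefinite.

positive semidefinite

The symmetric matrix is A = [[4, 0, 8, 2], [0, 9, 0, -11], [8, 0, 16, 4], [2, -11, 4, 15]].
Applying the same elementary operations to the rows and columns of A produces a congruent diagonal matrix with entries 4, 9, 0, 5/9.
Counting signs: 3 positive, 1 zero.
Hence Q is positive semidefinite.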